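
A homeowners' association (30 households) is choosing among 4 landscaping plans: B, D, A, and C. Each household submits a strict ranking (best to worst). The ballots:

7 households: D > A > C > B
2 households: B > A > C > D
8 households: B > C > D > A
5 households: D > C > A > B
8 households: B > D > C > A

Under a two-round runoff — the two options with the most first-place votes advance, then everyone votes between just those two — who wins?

B

Round 1 first-place votes: B 18, D 12, A 0, C 0.
B and D advance.
Runoff: B is preferred to D by 18 voters; D by 12.
B wins the runoff.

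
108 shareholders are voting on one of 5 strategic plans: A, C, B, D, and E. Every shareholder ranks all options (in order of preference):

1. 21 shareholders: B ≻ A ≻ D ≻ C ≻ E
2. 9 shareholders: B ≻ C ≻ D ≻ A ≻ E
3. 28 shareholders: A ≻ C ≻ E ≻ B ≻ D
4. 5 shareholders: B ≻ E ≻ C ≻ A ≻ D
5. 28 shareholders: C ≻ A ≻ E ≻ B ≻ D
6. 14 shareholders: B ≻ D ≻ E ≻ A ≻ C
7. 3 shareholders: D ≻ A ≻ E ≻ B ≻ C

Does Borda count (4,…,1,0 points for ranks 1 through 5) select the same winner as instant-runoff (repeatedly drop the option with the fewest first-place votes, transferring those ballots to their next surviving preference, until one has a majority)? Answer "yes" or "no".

Borda — scores: A 296, C 254, B 255, D 114, E 161. Winner: A.
Instant-runoff — R1 A 28, C 28, B 49, D 3, E 0 (E out); R2 A 28, C 28, B 49, D 3 (D out); R3 A 31, C 28, B 49 (C out); R4 A 59, B 49 (A winner). Winner: A.
The two methods agree.

yes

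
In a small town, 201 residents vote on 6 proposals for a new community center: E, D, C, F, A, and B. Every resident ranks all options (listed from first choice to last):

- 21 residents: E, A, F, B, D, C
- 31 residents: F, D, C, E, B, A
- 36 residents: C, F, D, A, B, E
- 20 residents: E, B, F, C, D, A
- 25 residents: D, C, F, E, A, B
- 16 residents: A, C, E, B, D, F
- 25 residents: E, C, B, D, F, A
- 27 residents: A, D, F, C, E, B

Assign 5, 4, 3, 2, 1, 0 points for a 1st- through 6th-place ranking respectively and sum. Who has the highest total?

E: 21·5 + 31·2 + 36·0 + 20·5 + 25·2 + 16·3 + 25·5 + 27·1 = 517
D: 21·1 + 31·4 + 36·3 + 20·1 + 25·5 + 16·1 + 25·2 + 27·4 = 572
C: 21·0 + 31·3 + 36·5 + 20·2 + 25·4 + 16·4 + 25·4 + 27·2 = 631
F: 21·3 + 31·5 + 36·4 + 20·3 + 25·3 + 16·0 + 25·1 + 27·3 = 603
A: 21·4 + 31·0 + 36·2 + 20·0 + 25·1 + 16·5 + 25·0 + 27·5 = 396
B: 21·2 + 31·1 + 36·1 + 20·4 + 25·0 + 16·2 + 25·3 + 27·0 = 296
C has the highest Borda score (631).

C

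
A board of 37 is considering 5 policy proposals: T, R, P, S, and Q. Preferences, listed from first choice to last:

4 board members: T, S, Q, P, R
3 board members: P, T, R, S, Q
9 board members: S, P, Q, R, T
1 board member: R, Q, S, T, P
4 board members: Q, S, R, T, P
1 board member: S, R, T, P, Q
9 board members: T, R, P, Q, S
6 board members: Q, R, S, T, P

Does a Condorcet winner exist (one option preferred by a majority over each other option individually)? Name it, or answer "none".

Checking pairwise contests:
R beats T 21–16.
Q beats R 23–14.
T beats P 25–12.
R beats S 19–18.
P beats Q 22–15.
Every option loses at least one head-to-head, so there is no Condorcet winner.

none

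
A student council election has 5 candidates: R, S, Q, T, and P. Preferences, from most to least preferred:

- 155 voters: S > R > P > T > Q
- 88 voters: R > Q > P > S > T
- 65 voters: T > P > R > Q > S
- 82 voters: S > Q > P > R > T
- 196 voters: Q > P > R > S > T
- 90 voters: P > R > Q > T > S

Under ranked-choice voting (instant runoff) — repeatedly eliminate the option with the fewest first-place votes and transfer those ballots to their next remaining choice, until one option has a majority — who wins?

Round 1: R 88, S 237, Q 196, T 65, P 90. Eliminate T.
Round 2: R 88, S 237, Q 196, P 155. Eliminate R.
Round 3: S 237, Q 284, P 155. Eliminate P.
Round 4: S 237, Q 439. Q has a majority.

Q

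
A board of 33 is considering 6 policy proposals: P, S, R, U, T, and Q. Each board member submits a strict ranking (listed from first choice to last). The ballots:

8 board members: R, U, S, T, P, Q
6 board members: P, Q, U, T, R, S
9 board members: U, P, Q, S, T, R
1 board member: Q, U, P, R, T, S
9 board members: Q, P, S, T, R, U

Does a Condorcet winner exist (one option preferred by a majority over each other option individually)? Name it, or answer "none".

Checking pairwise contests:
U beats P 18–15.
P beats S 25–8.
P beats R 25–8.
R beats U 17–16.
P beats T 25–8.
P beats Q 23–10.
Every option loses at least one head-to-head, so there is no Condorcet winner.

none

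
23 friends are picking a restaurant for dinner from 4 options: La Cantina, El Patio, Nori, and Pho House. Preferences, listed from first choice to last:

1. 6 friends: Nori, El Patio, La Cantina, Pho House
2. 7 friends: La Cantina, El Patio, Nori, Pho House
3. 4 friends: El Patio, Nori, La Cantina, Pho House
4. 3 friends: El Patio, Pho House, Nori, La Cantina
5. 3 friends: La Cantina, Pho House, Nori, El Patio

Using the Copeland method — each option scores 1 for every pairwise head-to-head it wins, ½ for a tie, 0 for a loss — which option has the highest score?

La Cantina: beats Pho House; loses to El Patio and Nori → score 1.
El Patio: beats La Cantina, Nori, and Pho House → score 3.
Nori: beats La Cantina and Pho House; loses to El Patio → score 2.
Pho House: loses to La Cantina, El Patio, and Nori → score 0.
El Patio has the best pairwise record.

El Patio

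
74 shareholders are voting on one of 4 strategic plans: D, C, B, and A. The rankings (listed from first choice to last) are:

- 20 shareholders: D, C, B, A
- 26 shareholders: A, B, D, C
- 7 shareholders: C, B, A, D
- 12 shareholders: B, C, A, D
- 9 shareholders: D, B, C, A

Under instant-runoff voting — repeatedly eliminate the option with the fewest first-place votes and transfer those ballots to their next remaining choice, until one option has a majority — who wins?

Round 1: D 29, C 7, B 12, A 26. Eliminate C.
Round 2: D 29, B 19, A 26. Eliminate B.
Round 3: D 29, A 45. A has a majority.

A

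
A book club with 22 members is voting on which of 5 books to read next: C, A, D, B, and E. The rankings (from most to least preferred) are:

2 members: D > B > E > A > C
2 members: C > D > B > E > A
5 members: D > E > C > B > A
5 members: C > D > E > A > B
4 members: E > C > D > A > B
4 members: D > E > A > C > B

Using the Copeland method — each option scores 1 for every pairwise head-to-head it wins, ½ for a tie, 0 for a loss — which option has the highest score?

C: beats A and B; ties D; loses to E → score 2.5.
A: beats B; loses to C, D, and E → score 1.
D: beats A, B, and E; ties C → score 3.5.
B: loses to C, A, D, and E → score 0.
E: beats C, A, and B; loses to D → score 3.
D has the best pairwise record.

D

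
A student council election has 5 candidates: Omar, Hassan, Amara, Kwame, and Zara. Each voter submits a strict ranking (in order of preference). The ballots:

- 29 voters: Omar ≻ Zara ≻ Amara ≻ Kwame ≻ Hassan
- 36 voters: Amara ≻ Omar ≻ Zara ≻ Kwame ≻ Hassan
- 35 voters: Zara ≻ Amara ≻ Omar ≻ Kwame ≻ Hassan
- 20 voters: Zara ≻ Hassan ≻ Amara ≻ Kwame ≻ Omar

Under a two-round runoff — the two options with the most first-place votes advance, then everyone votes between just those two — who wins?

Zara

Round 1 first-place votes: Omar 29, Hassan 0, Amara 36, Kwame 0, Zara 55.
Zara and Amara advance.
Runoff: Zara is preferred to Amara by 84 voters; Amara by 36.
Zara wins the runoff.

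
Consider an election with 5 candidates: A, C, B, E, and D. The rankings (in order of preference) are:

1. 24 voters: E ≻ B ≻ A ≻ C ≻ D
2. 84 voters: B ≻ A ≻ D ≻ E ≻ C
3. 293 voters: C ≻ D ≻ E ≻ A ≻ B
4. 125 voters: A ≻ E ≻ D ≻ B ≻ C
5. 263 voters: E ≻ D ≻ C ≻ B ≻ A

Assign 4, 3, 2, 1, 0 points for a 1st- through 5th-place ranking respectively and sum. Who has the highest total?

E

A: 24·2 + 84·3 + 293·1 + 125·4 + 263·0 = 1093
C: 24·1 + 84·0 + 293·4 + 125·0 + 263·2 = 1722
B: 24·3 + 84·4 + 293·0 + 125·1 + 263·1 = 796
E: 24·4 + 84·1 + 293·2 + 125·3 + 263·4 = 2193
D: 24·0 + 84·2 + 293·3 + 125·2 + 263·3 = 2086
E has the highest Borda score (2193).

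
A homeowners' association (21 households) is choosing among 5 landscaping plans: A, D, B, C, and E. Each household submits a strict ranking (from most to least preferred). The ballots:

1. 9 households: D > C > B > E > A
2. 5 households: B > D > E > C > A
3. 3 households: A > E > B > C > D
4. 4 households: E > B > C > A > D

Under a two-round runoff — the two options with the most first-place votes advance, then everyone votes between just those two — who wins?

Round 1 first-place votes: A 3, D 9, B 5, C 0, E 4.
D and B advance.
Runoff: D is preferred to B by 9 voters; B by 12.
B wins the runoff.

B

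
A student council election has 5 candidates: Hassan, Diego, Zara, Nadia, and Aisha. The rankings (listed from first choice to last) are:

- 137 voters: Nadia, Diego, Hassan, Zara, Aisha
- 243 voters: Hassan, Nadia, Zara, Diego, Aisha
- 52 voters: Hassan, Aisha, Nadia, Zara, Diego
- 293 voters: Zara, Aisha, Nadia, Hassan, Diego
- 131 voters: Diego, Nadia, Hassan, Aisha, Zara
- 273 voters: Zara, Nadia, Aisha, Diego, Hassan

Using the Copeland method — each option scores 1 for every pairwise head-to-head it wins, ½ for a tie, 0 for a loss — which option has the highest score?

Zara

Hassan: beats Diego; loses to Zara, Nadia, and Aisha → score 1.
Diego: loses to Hassan, Zara, Nadia, and Aisha → score 0.
Zara: beats Hassan, Diego, Nadia, and Aisha → score 4.
Nadia: beats Hassan, Diego, and Aisha; loses to Zara → score 3.
Aisha: beats Hassan and Diego; loses to Zara and Nadia → score 2.
Zara has the best pairwise record.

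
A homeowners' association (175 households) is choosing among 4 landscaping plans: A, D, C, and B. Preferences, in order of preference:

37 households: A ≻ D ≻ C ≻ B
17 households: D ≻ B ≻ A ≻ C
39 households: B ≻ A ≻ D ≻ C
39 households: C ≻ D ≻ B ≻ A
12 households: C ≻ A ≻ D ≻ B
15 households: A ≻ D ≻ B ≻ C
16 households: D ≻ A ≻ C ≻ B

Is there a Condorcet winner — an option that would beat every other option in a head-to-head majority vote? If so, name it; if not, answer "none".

Checking pairwise contests:
B beats A 95–80.
A beats D 103–72.
A beats C 124–51.
D beats B 136–39.
Every option loses at least one head-to-head, so there is no Condorcet winner.

none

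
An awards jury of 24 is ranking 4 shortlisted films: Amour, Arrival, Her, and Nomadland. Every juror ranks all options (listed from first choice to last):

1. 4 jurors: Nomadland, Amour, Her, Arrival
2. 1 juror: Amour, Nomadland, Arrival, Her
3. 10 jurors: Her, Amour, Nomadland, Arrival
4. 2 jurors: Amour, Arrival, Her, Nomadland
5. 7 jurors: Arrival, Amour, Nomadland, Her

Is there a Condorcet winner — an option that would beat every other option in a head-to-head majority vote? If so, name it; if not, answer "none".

Amour

Amour vs Arrival: 17–7 for Amour.
Amour vs Her: 14–10 for Amour.
Amour vs Nomadland: 20–4 for Amour.
Amour beats every other option head-to-head.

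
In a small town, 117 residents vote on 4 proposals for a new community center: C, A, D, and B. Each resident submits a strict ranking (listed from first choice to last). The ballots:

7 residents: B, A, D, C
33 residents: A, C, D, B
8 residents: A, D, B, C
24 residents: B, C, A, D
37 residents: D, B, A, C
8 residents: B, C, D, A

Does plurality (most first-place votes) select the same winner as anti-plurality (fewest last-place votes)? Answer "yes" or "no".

yes

Plurality — first-place votes: C 0, A 41, D 37, B 39. Winner: A.
Anti-plurality — last-place votes: C 52, A 8, D 24, B 33. Winner: A.
The two methods agree.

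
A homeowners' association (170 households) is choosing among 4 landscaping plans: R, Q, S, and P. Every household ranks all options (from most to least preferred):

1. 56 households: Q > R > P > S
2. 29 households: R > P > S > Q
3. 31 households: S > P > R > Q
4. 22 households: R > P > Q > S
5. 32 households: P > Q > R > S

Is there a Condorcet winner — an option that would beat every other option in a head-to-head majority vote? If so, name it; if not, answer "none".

Checking pairwise contests:
Q beats R 88–82.
P beats Q 114–56.
R beats S 139–31.
R beats P 107–63.
Every option loses at least one head-to-head, so there is no Condorcet winner.

none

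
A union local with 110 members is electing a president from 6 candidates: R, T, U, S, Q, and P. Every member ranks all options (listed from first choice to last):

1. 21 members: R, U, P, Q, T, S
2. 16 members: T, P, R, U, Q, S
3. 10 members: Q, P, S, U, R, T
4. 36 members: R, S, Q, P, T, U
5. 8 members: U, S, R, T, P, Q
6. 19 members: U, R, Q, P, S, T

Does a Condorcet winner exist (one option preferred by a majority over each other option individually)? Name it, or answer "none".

R vs T: 94–16 for R.
R vs U: 73–37 for R.
R vs S: 92–18 for R.
R vs Q: 100–10 for R.
R vs P: 84–26 for R.
R beats every other option head-to-head.

R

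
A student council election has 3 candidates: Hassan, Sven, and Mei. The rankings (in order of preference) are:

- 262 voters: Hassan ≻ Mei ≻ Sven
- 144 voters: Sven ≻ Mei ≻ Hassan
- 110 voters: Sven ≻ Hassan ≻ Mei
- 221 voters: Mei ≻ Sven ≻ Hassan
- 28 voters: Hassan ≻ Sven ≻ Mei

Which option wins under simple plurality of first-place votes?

Hassan

First-place votes: Hassan 290, Sven 254, Mei 221.
Hassan has the most first-place votes.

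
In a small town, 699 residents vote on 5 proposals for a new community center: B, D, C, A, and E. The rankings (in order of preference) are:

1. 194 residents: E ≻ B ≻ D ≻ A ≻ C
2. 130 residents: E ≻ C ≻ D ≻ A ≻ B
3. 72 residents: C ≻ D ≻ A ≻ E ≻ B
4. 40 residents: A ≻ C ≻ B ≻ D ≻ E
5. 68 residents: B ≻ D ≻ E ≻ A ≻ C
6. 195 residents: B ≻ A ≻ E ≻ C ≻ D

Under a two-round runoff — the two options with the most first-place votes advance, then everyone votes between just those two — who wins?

E

Round 1 first-place votes: B 263, D 0, C 72, A 40, E 324.
E and B advance.
Runoff: E is preferred to B by 396 voters; B by 303.
E wins the runoff.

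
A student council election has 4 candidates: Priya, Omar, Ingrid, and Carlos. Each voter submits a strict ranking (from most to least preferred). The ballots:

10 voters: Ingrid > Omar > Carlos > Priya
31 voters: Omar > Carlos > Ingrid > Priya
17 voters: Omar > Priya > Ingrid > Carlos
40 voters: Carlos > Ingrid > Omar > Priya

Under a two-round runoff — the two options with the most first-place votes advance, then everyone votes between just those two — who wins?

Round 1 first-place votes: Priya 0, Omar 48, Ingrid 10, Carlos 40.
Omar and Carlos advance.
Runoff: Omar is preferred to Carlos by 58 voters; Carlos by 40.
Omar wins the runoff.

Omar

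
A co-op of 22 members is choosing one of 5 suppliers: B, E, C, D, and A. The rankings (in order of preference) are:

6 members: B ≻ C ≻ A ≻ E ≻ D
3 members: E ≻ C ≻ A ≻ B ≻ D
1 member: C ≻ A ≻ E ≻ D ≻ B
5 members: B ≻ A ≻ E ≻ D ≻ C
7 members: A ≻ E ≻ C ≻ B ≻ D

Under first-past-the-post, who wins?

First-place votes: B 11, E 3, C 1, D 0, A 7.
B has the most first-place votes.

B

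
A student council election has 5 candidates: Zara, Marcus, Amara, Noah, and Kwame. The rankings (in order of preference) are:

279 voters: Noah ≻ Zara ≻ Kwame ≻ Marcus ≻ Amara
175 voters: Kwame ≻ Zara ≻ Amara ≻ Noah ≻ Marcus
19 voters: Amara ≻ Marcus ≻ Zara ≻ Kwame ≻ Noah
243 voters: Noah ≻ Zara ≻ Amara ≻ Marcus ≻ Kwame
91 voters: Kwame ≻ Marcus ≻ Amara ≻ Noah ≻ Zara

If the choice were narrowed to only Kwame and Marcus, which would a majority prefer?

Kwame

Voters preferring Kwame to Marcus: 545; preferring Marcus to Kwame: 262.
Kwame wins the head-to-head.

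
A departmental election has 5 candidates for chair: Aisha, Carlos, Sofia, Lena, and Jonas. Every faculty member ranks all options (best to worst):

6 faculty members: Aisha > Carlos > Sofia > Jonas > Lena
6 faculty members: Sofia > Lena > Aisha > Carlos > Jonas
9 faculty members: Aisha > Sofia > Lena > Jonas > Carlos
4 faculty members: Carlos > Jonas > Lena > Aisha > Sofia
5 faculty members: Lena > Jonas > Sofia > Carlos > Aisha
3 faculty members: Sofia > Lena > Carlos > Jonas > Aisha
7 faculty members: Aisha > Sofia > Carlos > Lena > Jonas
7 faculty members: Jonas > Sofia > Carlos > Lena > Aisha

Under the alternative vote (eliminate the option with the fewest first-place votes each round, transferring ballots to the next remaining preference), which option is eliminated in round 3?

Round 1: Aisha 22, Carlos 4, Sofia 9, Lena 5, Jonas 7. Eliminate Carlos.
Round 2: Aisha 22, Sofia 9, Lena 5, Jonas 11. Eliminate Lena.
Round 3: Aisha 22, Sofia 9, Jonas 16. Eliminate Sofia.

Sofia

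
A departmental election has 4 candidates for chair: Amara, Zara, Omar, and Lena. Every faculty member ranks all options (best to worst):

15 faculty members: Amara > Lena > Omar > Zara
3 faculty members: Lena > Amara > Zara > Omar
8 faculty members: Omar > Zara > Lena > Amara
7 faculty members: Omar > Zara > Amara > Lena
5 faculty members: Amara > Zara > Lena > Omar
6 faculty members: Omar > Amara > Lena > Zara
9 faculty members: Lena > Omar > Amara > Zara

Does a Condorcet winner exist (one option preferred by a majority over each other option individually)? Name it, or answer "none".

Checking pairwise contests:
Omar beats Amara 30–23.
Amara beats Zara 38–15.
Lena beats Omar 32–21.
Amara beats Lena 33–20.
Every option loses at least one head-to-head, so there is no Condorcet winner.

none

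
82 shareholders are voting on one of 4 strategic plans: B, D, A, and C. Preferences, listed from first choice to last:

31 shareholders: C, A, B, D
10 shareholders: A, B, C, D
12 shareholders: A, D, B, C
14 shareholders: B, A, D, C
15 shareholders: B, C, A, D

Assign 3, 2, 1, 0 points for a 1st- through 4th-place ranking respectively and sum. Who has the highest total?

A

B: 31·1 + 10·2 + 12·1 + 14·3 + 15·3 = 150
D: 31·0 + 10·0 + 12·2 + 14·1 + 15·0 = 38
A: 31·2 + 10·3 + 12·3 + 14·2 + 15·1 = 171
C: 31·3 + 10·1 + 12·0 + 14·0 + 15·2 = 133
A has the highest Borda score (171).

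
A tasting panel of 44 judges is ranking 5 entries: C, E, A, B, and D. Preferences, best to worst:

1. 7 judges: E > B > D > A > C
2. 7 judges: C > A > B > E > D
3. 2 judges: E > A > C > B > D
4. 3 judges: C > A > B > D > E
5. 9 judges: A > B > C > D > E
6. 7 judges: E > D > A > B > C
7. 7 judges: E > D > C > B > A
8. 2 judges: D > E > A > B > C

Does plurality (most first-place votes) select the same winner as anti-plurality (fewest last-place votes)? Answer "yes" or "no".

no

Plurality — first-place votes: C 10, E 23, A 9, B 0, D 2. Winner: E.
Anti-plurality — last-place votes: C 16, E 12, A 7, B 0, D 9. Winner: B.
The two methods disagree.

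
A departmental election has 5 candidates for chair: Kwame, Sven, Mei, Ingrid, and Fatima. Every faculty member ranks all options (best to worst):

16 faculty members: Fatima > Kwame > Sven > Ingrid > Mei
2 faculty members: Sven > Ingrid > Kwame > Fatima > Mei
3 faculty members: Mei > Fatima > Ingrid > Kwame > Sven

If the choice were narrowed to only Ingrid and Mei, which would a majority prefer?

Voters preferring Ingrid to Mei: 18; preferring Mei to Ingrid: 3.
Ingrid wins the head-to-head.

Ingrid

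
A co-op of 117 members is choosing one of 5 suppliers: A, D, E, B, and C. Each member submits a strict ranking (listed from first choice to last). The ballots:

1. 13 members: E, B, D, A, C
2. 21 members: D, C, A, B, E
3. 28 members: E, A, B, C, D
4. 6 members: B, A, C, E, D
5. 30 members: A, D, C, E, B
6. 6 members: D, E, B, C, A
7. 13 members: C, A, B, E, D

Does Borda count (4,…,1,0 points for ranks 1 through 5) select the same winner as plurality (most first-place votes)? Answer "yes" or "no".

no

Borda — scores: A 316, D 224, E 231, B 178, C 221. Winner: A.
Plurality — first-place votes: A 30, D 27, E 41, B 6, C 13. Winner: E.
The two methods disagree.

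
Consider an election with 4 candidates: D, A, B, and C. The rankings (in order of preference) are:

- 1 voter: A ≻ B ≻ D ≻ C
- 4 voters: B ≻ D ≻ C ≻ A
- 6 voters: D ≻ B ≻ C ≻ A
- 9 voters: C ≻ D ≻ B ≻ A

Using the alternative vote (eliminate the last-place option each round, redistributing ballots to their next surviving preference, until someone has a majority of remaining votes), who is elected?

D

Round 1: D 6, A 1, B 4, C 9. Eliminate A.
Round 2: D 6, B 5, C 9. Eliminate B.
Round 3: D 11, C 9. D has a majority.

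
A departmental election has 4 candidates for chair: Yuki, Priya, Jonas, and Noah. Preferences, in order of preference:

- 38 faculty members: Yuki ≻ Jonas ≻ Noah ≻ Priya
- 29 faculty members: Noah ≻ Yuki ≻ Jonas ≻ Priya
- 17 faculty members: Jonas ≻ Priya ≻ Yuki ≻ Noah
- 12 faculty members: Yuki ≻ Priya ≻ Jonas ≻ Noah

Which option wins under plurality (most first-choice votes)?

Yuki

First-place votes: Yuki 50, Priya 0, Jonas 17, Noah 29.
Yuki has the most first-place votes.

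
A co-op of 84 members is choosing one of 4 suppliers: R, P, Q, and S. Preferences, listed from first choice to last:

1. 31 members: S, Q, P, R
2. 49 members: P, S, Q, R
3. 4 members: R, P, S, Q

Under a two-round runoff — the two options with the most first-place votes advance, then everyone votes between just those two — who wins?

Round 1 first-place votes: R 4, P 49, Q 0, S 31.
P and S advance.
Runoff: P is preferred to S by 53 voters; S by 31.
P wins the runoff.

P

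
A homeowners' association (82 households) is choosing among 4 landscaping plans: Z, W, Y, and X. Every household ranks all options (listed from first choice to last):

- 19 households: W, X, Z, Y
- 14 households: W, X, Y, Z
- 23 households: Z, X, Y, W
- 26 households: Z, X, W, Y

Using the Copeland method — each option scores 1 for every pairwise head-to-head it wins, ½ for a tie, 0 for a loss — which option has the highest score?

Z: beats W, Y, and X → score 3.
W: beats Y; loses to Z and X → score 1.
Y: loses to Z, W, and X → score 0.
X: beats W and Y; loses to Z → score 2.
Z has the best pairwise record.

Z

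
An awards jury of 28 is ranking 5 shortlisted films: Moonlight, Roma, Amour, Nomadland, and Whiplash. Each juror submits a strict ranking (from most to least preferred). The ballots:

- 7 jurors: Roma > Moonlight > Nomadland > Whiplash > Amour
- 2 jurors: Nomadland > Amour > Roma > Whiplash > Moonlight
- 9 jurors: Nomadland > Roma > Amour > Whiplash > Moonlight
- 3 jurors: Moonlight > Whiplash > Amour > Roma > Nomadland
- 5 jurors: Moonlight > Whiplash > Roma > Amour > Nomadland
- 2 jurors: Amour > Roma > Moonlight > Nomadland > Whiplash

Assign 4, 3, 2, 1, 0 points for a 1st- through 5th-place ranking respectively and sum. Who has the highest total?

Roma

Moonlight: 7·3 + 2·0 + 9·0 + 3·4 + 5·4 + 2·2 = 57
Roma: 7·4 + 2·2 + 9·3 + 3·1 + 5·2 + 2·3 = 78
Amour: 7·0 + 2·3 + 9·2 + 3·2 + 5·1 + 2·4 = 43
Nomadland: 7·2 + 2·4 + 9·4 + 3·0 + 5·0 + 2·1 = 60
Whiplash: 7·1 + 2·1 + 9·1 + 3·3 + 5·3 + 2·0 = 42
Roma has the highest Borda score (78).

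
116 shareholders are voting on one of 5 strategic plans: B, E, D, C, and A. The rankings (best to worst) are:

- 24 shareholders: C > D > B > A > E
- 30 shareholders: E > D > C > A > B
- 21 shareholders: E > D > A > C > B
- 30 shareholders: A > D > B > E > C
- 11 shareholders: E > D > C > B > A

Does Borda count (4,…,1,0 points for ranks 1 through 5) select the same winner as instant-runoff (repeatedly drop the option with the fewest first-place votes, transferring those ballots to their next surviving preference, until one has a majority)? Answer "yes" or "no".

Borda — scores: B 119, E 278, D 348, C 199, A 216. Winner: D.
Instant-runoff — R1 B 0, E 62, D 0, C 24, A 30 (E winner). Winner: E.
The two methods disagree.

no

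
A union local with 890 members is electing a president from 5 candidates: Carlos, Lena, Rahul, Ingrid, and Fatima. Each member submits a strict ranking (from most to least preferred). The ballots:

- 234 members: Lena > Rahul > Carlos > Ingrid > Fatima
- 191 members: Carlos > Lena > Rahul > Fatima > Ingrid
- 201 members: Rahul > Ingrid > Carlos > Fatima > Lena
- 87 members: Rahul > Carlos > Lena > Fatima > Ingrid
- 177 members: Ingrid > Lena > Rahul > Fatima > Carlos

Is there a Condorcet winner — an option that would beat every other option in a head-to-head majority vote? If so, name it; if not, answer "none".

none

Checking pairwise contests:
Rahul beats Carlos 699–191.
Carlos beats Lena 479–411.
Lena beats Rahul 602–288.
Carlos beats Ingrid 512–378.
Carlos beats Fatima 713–177.
Every option loses at least one head-to-head, so there is no Condorcet winner.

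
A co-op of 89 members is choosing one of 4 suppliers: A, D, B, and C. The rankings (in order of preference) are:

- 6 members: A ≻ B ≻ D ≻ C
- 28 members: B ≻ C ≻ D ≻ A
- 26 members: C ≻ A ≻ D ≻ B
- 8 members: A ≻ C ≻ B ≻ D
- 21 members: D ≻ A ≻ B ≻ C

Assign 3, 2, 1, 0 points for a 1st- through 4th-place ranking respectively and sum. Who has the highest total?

C

A: 6·3 + 28·0 + 26·2 + 8·3 + 21·2 = 136
D: 6·1 + 28·1 + 26·1 + 8·0 + 21·3 = 123
B: 6·2 + 28·3 + 26·0 + 8·1 + 21·1 = 125
C: 6·0 + 28·2 + 26·3 + 8·2 + 21·0 = 150
C has the highest Borda score (150).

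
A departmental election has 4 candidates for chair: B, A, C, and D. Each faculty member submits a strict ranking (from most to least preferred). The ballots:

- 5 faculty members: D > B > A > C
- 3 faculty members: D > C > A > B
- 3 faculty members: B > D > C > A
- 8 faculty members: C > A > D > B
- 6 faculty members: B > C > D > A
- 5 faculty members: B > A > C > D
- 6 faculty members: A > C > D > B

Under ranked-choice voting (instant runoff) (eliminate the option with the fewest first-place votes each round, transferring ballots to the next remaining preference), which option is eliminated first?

Round 1: B 14, A 6, C 8, D 8. Eliminate A.

A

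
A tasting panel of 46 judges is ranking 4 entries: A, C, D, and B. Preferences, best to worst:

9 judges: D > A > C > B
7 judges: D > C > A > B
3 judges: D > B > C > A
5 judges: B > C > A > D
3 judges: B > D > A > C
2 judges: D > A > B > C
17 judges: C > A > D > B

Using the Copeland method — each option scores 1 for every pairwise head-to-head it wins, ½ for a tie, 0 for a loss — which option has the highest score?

D

A: beats B; loses to C and D → score 1.
C: beats A and B; loses to D → score 2.
D: beats A, C, and B → score 3.
B: loses to A, C, and D → score 0.
D has the best pairwise record.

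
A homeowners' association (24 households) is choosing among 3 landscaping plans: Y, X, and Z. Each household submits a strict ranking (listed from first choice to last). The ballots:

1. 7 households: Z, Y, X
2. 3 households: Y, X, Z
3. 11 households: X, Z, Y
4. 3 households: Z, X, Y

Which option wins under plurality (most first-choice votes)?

X

First-place votes: Y 3, X 11, Z 10.
X has the most first-place votes.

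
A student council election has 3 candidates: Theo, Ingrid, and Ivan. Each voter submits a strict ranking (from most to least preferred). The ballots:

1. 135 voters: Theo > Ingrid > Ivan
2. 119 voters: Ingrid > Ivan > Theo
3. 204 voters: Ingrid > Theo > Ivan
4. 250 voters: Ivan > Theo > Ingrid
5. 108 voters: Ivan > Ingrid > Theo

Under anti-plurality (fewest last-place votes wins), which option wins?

Theo

Last-place votes: Theo 227, Ingrid 250, Ivan 339.
Theo is ranked last by the fewest voters, so Theo wins.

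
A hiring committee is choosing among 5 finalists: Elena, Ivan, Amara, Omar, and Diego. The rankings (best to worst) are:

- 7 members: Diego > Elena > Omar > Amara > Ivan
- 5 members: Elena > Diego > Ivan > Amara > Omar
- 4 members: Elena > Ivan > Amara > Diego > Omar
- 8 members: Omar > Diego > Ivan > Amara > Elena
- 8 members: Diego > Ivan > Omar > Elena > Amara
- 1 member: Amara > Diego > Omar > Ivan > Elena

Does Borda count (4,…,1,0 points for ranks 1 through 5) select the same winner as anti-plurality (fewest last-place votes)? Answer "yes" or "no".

yes

Borda — scores: Elena 65, Ivan 63, Amara 32, Omar 64, Diego 106. Winner: Diego.
Anti-plurality — last-place votes: Elena 9, Ivan 7, Amara 8, Omar 9, Diego 0. Winner: Diego.
The two methods agree.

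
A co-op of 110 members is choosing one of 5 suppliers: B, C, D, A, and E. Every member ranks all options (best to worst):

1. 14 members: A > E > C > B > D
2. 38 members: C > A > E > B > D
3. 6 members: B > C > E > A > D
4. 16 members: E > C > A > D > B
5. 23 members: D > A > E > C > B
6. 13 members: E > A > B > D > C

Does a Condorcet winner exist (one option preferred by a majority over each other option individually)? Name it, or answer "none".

none

Checking pairwise contests:
C beats B 91–19.
E beats C 66–44.
B beats D 71–39.
C beats A 60–50.
A beats E 75–35.
Every option loses at least one head-to-head, so there is no Condorcet winner.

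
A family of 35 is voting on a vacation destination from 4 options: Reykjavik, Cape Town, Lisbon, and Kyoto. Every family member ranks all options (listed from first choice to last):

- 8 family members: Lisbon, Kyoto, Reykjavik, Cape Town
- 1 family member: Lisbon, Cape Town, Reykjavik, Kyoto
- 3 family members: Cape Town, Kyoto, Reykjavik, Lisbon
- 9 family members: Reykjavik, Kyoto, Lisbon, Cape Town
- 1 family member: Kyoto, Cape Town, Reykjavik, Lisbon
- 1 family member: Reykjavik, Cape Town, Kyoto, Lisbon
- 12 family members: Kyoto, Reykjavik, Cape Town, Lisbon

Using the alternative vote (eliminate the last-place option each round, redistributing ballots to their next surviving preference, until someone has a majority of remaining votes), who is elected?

Round 1: Reykjavik 10, Cape Town 3, Lisbon 9, Kyoto 13. Eliminate Cape Town.
Round 2: Reykjavik 10, Lisbon 9, Kyoto 16. Eliminate Lisbon.
Round 3: Reykjavik 11, Kyoto 24. Kyoto has a majority.

Kyoto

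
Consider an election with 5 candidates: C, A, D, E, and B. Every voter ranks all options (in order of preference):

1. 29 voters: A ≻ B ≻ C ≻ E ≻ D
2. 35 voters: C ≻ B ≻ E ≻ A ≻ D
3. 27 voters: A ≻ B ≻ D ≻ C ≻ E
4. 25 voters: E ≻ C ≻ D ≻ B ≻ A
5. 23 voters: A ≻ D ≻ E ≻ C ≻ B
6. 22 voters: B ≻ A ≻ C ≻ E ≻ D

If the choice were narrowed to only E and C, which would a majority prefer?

Voters preferring E to C: 48; preferring C to E: 113.
C wins the head-to-head.

C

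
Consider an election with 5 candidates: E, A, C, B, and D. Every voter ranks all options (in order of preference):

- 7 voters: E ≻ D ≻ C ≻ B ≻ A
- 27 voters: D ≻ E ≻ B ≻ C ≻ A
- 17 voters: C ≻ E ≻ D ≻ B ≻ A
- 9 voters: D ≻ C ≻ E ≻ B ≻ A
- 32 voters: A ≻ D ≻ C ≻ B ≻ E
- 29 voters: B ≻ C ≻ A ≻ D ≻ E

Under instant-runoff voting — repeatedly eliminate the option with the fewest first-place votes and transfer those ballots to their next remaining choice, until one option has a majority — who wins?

Round 1: E 7, A 32, C 17, B 29, D 36. Eliminate E.
Round 2: A 32, C 17, B 29, D 43. Eliminate C.
Round 3: A 32, B 29, D 60. Eliminate B.
Round 4: A 61, D 60. A has a majority.

A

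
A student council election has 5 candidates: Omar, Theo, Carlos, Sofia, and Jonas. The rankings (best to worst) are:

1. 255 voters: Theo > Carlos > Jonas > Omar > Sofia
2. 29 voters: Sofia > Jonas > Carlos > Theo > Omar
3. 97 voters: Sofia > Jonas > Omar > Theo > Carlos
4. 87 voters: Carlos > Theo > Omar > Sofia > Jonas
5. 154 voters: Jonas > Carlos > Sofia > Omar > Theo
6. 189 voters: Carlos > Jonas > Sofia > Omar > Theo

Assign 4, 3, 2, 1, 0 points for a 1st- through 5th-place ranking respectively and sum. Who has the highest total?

Omar: 255·1 + 29·0 + 97·2 + 87·2 + 154·1 + 189·1 = 966
Theo: 255·4 + 29·1 + 97·1 + 87·3 + 154·0 + 189·0 = 1407
Carlos: 255·3 + 29·2 + 97·0 + 87·4 + 154·3 + 189·4 = 2389
Sofia: 255·0 + 29·4 + 97·4 + 87·1 + 154·2 + 189·2 = 1277
Jonas: 255·2 + 29·3 + 97·3 + 87·0 + 154·4 + 189·3 = 2071
Carlos has the highest Borda score (2389).

Carlos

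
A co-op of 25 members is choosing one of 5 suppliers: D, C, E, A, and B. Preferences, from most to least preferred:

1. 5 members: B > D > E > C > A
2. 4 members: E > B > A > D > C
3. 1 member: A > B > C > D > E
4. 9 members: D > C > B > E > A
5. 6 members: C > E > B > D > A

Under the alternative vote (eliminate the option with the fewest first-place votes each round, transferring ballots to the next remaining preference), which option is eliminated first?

A

Round 1: D 9, C 6, E 4, A 1, B 5. Eliminate A.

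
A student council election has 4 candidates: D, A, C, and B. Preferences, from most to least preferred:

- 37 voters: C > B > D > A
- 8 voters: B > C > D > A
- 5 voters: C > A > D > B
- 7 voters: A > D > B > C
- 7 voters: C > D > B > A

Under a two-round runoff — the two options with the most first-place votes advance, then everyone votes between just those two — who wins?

C

Round 1 first-place votes: D 0, A 7, C 49, B 8.
C and B advance.
Runoff: C is preferred to B by 49 voters; B by 15.
C wins the runoff.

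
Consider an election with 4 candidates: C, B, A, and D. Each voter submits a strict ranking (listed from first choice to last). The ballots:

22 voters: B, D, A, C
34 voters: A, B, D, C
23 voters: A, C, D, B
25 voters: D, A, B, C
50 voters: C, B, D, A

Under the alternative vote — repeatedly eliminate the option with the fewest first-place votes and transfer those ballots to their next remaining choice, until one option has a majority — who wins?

Round 1: C 50, B 22, A 57, D 25. Eliminate B.
Round 2: C 50, A 57, D 47. Eliminate D.
Round 3: C 50, A 104. A has a majority.

A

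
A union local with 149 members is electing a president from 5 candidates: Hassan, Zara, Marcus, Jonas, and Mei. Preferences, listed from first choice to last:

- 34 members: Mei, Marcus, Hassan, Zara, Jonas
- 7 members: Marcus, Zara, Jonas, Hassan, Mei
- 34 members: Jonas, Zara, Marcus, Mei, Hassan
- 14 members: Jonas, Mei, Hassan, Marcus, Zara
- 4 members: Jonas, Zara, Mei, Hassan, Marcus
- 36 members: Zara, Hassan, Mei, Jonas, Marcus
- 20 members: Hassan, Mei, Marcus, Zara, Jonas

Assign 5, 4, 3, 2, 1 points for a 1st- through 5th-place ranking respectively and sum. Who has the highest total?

Hassan: 34·3 + 7·2 + 34·1 + 14·3 + 4·2 + 36·4 + 20·5 = 444
Zara: 34·2 + 7·4 + 34·4 + 14·1 + 4·4 + 36·5 + 20·2 = 482
Marcus: 34·4 + 7·5 + 34·3 + 14·2 + 4·1 + 36·1 + 20·3 = 401
Jonas: 34·1 + 7·3 + 34·5 + 14·5 + 4·5 + 36·2 + 20·1 = 407
Mei: 34·5 + 7·1 + 34·2 + 14·4 + 4·3 + 36·3 + 20·4 = 501
Mei has the highest Borda score (501).

Mei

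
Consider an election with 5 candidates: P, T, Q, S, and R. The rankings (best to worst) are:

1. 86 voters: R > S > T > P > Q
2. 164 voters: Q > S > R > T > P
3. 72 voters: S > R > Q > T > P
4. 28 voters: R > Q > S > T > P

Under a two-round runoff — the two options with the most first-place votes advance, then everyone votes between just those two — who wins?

Round 1 first-place votes: P 0, T 0, Q 164, S 72, R 114.
Q and R advance.
Runoff: Q is preferred to R by 164 voters; R by 186.
R wins the runoff.

R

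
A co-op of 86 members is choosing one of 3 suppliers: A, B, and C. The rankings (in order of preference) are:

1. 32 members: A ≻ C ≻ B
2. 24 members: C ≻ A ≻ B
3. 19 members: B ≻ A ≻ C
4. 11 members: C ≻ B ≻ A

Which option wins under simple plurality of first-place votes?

First-place votes: A 32, B 19, C 35.
C has the most first-place votes.

C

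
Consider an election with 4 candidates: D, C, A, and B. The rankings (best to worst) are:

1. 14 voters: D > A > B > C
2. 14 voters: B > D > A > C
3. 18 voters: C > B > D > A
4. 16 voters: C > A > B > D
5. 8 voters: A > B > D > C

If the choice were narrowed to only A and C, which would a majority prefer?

Voters preferring A to C: 36; preferring C to A: 34.
A wins the head-to-head.

A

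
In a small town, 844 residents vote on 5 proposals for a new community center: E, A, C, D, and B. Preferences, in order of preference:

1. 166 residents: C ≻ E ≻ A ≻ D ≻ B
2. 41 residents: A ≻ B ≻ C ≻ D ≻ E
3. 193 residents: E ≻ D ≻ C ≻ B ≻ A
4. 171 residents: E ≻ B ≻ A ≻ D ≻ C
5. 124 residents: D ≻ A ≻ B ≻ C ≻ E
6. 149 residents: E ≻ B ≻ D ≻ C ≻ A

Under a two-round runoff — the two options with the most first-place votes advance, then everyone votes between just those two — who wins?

E

Round 1 first-place votes: E 513, A 41, C 166, D 124, B 0.
E and C advance.
Runoff: E is preferred to C by 513 voters; C by 331.
E wins the runoff.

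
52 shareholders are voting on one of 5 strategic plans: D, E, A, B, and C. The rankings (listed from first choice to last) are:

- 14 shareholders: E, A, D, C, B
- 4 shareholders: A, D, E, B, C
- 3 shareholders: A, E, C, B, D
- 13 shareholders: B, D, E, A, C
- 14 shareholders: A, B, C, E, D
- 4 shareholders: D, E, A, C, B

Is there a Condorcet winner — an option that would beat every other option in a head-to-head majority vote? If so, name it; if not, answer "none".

Checking pairwise contests:
E beats D 31–21.
B beats E 27–25.
E beats A 31–21.
A beats B 39–13.
D beats C 35–17.
Every option loses at least one head-to-head, so there is no Condorcet winner.

none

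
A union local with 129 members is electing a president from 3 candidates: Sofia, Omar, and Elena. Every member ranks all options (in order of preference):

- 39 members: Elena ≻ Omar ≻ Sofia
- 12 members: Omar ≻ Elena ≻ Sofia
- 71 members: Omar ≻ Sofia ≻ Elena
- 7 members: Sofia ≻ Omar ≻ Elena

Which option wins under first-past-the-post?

First-place votes: Sofia 7, Omar 83, Elena 39.
Omar has the most first-place votes.

Omar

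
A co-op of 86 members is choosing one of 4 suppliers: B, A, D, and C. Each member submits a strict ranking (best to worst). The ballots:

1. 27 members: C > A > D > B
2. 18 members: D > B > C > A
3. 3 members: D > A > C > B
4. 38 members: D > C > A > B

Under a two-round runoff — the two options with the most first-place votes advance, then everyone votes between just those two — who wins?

Round 1 first-place votes: B 0, A 0, D 59, C 27.
D and C advance.
Runoff: D is preferred to C by 59 voters; C by 27.
D wins the runoff.

D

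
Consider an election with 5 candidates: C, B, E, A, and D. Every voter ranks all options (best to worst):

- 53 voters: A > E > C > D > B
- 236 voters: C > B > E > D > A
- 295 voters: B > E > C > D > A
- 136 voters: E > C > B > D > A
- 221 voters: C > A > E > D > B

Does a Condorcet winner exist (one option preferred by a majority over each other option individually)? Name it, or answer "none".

Checking pairwise contests:
E beats C 484–457.
C beats B 646–295.
B beats E 531–410.
C beats A 888–53.
C beats D 941–0.
Every option loses at least one head-to-head, so there is no Condorcet winner.

none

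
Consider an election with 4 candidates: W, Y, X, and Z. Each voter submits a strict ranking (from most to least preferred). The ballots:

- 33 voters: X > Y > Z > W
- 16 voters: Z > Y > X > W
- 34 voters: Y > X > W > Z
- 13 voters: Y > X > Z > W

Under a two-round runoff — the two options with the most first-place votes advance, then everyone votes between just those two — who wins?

Round 1 first-place votes: W 0, Y 47, X 33, Z 16.
Y and X advance.
Runoff: Y is preferred to X by 63 voters; X by 33.
Y wins the runoff.

Y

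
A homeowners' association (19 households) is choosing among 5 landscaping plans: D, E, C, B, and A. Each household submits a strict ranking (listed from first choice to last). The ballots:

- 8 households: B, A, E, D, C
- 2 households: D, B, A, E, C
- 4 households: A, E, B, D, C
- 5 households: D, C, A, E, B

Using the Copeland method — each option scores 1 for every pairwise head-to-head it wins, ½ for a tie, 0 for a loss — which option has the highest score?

B

D: beats C; loses to E, B, and A → score 1.
E: beats D and C; loses to B and A → score 2.
C: loses to D, E, B, and A → score 0.
B: beats D, E, C, and A → score 4.
A: beats D, E, and C; loses to B → score 3.
B has the best pairwise record.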